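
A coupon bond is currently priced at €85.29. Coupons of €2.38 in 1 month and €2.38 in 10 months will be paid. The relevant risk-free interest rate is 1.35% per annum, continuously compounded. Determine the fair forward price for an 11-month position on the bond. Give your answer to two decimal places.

€81.56

PV(coupons) I = 2.38·e^(−0.0135·1/12) + 2.38·e^(−0.0135·10/12)
I = 2.3773 + 2.3534 = 4.7307
F = (S − I)·e^(rT) = (85.29 − 4.7307) · e^(0.0135·11/12)
= 80.5593 · e^0.012375 = 80.5593 × 1.012452 = €81.56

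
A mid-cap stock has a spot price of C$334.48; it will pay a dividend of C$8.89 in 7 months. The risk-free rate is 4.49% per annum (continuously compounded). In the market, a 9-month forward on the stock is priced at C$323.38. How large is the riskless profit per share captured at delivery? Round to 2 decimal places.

C$13.60 per share

PV(dividends) I = 8.89·e^(−0.0449·7/12) = 8.6602
Fair forward F* = (S − I)·e^(rT) = (334.48 − 8.6602)·e^0.033675 = 325.8198 × 1.034248 = 336.9785
Market C$323.38 < fair 336.9785: forward underpriced → reverse cash-and-carry (short the stock, invest proceeds at r, pay the dividends, go long the forward).
Profit at T = |F_mkt − F*| = |323.38 − 336.9785| = C$13.60 per share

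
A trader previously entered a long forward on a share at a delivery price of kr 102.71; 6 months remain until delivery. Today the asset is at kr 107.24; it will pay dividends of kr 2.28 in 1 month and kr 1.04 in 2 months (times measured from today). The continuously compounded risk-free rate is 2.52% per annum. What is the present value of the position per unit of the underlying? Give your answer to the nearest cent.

PV(remaining dividends) I = 2.28·e^(−0.0252·1/12) + 1.04·e^(−0.0252·2/12) = 3.3109
Current forward F = (S − I)·e^(rT) = (107.24 − 3.3109)·e^(0.0252·6/12) = 103.9291 × 1.012680 = 105.2469
Value (long) = (F − K)·e^(−rT) = (105.2469 − 102.71) × 0.987479 = 2.5051
Value = kr 2.51

kr 2.51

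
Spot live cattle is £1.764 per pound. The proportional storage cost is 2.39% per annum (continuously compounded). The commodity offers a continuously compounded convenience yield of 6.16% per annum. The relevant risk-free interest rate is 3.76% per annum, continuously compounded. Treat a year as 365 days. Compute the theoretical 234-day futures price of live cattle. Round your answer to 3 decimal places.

Net carry = r + u − y = 0.0376 + 0.0239 − 0.0616 = -0.0001
F = S·e^((r+u−y)T) = 1.764 · e^(-0.0001 × 234/365) = 1.764 · e^-0.000064
= 1.764 × 0.999936 = £1.764 per pound

£1.764 per pound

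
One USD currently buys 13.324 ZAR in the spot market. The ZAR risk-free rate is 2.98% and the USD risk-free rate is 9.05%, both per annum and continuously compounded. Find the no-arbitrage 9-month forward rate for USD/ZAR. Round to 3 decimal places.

12.731

F = S·e^((r_ZAR − r_USD)T) = 13.324 · e^((0.0298 − 0.0905) × 9/12)
= 13.324 · e^-0.045525 = 13.324 × 0.955496
F = 12.731 ZAR per USD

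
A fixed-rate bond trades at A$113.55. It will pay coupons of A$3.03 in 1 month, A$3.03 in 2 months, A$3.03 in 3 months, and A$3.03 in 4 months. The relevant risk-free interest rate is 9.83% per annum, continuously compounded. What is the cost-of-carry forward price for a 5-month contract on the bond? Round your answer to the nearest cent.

A$105.93

PV(coupons) I = 3.03·e^(−0.0983·1/12) + 3.03·e^(−0.0983·2/12) + 3.03·e^(−0.0983·3/12) + 3.03·e^(−0.0983·4/12)
I = 3.0053 + 2.9808 + 2.9564 + 2.9323 = 11.8748
F = (S − I)·e^(rT) = (113.55 − 11.8748) · e^(0.0983·5/12)
= 101.6752 · e^0.040958 = 101.6752 × 1.041808 = A$105.93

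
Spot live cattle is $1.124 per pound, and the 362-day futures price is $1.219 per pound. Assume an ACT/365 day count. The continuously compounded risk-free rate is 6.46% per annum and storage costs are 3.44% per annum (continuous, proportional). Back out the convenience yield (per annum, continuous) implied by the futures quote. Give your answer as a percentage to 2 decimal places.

1.72%

F = S·e^((r+u−y)T) ⇒ (r+u−y) = ln(F/S)/T
ln(1.219/1.124) = 0.081137; /T ⇒ 0.081809
y = r + u − ln(F/S)/T = 0.0646 + 0.0344 − 0.081809 = 0.017191
y = 1.72%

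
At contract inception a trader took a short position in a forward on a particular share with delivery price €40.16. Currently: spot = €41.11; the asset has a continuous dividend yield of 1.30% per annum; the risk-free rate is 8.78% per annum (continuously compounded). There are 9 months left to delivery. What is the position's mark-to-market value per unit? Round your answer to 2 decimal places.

Current fair forward for the remaining 9 months: F = S·e^((r − q)·T), (r − q) = 0.0878 − 0.0130 = 0.0748
F = 41.11 · e^(0.0748 × 9/12) = 41.11 × 1.057703 = 43.4822
Value of long forward = (F − K)·e^(−rT) = (43.4822 − 40.16) · e^(−0.0878·9/12)
= 3.3222 × 0.936271 = 3.11
Short position value = −(long value) = -€3.11

-€3.11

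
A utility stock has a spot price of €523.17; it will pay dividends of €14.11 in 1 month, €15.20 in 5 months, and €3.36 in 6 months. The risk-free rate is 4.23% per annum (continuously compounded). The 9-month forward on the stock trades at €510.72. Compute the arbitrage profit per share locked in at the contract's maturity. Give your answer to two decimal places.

PV(dividends) I = 14.11·e^(−0.0423·1/12) + 15.20·e^(−0.0423·5/12) + 3.36·e^(−0.0423·6/12) = 32.2845
Fair forward F* = (S − I)·e^(rT) = (523.17 − 32.2845)·e^0.031725 = 490.8855 × 1.032234 = 506.7087
Market €510.72 > fair 506.7087: forward overpriced → cash-and-carry (borrow at r, buy the stock and collect the dividends, short the forward).
Profit at T = |F_mkt − F*| = |510.72 − 506.7087| = €4.01 per share

€4.01 per share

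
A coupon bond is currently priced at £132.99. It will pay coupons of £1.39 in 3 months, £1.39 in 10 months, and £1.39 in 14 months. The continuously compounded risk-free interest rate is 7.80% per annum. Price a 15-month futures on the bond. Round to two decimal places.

£142.27

PV(coupons) I = 1.39·e^(−0.0780·3/12) + 1.39·e^(−0.0780·10/12) + 1.39·e^(−0.0780·14/12)
I = 1.3632 + 1.3025 + 1.2691 = 3.9348
F = (S − I)·e^(rT) = (132.99 − 3.9348) · e^(0.0780·15/12)
= 129.0552 · e^0.097500 = 129.0552 × 1.102411 = £142.27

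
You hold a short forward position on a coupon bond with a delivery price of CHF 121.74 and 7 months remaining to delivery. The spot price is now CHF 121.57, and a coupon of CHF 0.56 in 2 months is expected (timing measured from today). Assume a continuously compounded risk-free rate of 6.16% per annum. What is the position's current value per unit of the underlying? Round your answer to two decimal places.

PV(remaining coupons) I = 0.56·e^(−0.0616·2/12) = 0.5543
Current forward F = (S − I)·e^(rT) = (121.57 − 0.5543)·e^(0.0616·7/12) = 121.0157 × 1.036587 = 125.4433
Value (long) = (F − K)·e^(−rT) = (125.4433 − 121.74) × 0.964705 = 3.5726
Short position value = −(long value) = -CHF 3.57

-CHF 3.57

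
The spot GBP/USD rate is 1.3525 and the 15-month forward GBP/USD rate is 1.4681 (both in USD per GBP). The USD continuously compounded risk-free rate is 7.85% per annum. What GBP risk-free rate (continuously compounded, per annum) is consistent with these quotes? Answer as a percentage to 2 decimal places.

1.29%

F = S·e^((r_USD − r_GBP)T) ⇒ r_GBP = r_USD − ln(F/S)/T
ln(1.4681/1.3525) = 0.082014; /(15/12) = 0.065611
r_GBP = 0.0785 − 0.065611 = 0.012889
r_GBP = 1.29%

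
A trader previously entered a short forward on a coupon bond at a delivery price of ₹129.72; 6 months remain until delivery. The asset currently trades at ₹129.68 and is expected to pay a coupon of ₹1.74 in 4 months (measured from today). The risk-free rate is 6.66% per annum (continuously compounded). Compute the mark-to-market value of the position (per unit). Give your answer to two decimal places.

-₹2.51

PV(remaining coupons) I = 1.74·e^(−0.0666·4/12) = 1.7018
Current forward F = (S − I)·e^(rT) = (129.68 − 1.7018)·e^(0.0666·6/12) = 127.9782 × 1.033861 = 132.3117
Value (long) = (F − K)·e^(−rT) = (132.3117 − 129.72) × 0.967248 = 2.5068
Short position value = −(long value) = -₹2.51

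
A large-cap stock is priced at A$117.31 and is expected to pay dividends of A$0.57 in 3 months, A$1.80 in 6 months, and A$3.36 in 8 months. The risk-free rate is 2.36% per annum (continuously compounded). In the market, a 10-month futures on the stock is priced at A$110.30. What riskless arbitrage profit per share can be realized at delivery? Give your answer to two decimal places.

A$3.57 per share

PV(dividends) I = 0.57·e^(−0.0236·3/12) + 1.80·e^(−0.0236·6/12) + 3.36·e^(−0.0236·8/12) = 5.6531
Fair futures F* = (S − I)·e^(rT) = (117.31 − 5.6531)·e^0.019667 = 111.6569 × 1.019862 = 113.8746
Market A$110.30 < fair 113.8746: forward underpriced → reverse cash-and-carry (short the stock, invest proceeds at r, pay the dividends, go long the forward).
Profit at T = |F_mkt − F*| = |110.30 − 113.8746| = A$3.57 per share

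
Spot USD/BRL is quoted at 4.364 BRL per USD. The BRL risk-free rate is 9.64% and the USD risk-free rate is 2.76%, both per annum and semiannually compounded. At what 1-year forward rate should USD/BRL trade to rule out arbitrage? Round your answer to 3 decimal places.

4.665

By covered interest parity, F = S · (1+r_BRL/2)^(2T) / (1+r_USD/2)^(2T)
= 4.364 × 1.098723 / 1.027790 = 4.364 × 1.069015
F = 4.665 BRL per USD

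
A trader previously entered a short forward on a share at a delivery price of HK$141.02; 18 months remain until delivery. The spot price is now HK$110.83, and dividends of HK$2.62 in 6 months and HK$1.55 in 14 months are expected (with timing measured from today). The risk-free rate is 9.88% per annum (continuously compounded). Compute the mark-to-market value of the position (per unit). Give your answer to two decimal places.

PV(remaining dividends) I = 2.62·e^(−0.0988·6/12) + 1.55·e^(−0.0988·14/12) = 3.8750
Current forward F = (S − I)·e^(rT) = (110.83 − 3.8750)·e^(0.0988·18/12) = 106.9550 × 1.159745 = 124.0405
Value (long) = (F − K)·e^(−rT) = (124.0405 − 141.02) × 0.862259 = -14.6407
Short position value = −(long value) = HK$14.64

HK$14.64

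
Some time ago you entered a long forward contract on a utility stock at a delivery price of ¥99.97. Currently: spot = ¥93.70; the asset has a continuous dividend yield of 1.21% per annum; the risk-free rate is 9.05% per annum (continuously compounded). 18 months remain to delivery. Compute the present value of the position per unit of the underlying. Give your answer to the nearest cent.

Current fair forward for the remaining 18 months: F = S·e^((r − q)·T), (r − q) = 0.0905 − 0.0121 = 0.0784
F = 93.70 · e^(0.0784 × 18/12) = 93.70 × 1.124794 = 105.3932
Value of long forward = (F − K)·e^(−rT) = (105.3932 − 99.97) · e^(−0.0905·18/12)
= 5.4232 × 0.873061 = 4.73

¥4.73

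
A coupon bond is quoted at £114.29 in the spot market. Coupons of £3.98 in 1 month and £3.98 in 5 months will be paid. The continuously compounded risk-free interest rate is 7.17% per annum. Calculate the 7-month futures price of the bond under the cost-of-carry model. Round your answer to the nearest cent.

£111.02

PV(coupons) I = 3.98·e^(−0.0717·1/12) + 3.98·e^(−0.0717·5/12)
I = 3.9563 + 3.8629 = 7.8192
F = (S − I)·e^(rT) = (114.29 − 7.8192) · e^(0.0717·7/12)
= 106.4708 · e^0.041825 = 106.4708 × 1.042712 = £111.02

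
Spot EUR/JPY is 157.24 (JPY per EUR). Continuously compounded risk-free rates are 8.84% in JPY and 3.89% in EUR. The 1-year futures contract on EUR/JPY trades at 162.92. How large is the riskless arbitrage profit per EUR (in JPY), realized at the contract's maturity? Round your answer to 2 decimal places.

Fair futures: F* = S·e^(carry·T), with carry = (r_JPY − r_EUR) = 0.0884 − 0.0389 = 0.0495
F* = 157.24 · e^(0.0495 × 1) = 157.24 · e^0.049500 = 157.24 × 1.050746 = 165.2193
Market 162.92 < fair 165.2193: forward underpriced → reverse cash-and-carry (short spot, go long the forward).
At maturity, profit = |F_mkt − F*| = |162.92 − 165.2193| = 2.30 per EUR (in JPY)

2.30 per EUR (in JPY)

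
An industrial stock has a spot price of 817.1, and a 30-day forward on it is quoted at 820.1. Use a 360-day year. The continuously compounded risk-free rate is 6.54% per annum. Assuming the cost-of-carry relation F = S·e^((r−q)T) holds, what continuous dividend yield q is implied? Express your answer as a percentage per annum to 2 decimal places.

2.14%

From F = S·e^((r−q)T): (r − q) = ln(F/S)/T
ln(820.1/817.1) = ln(1.003672) = 0.003665
(r − q) = 0.003665 / (30/360) = 0.043980
q = r − ln(F/S)/T = 0.0654 − 0.043980 = 0.021420
q = 2.14%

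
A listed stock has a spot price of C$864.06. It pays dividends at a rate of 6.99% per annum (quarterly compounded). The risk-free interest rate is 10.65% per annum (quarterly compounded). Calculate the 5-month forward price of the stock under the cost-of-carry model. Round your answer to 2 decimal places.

F = S · (1+r/4)^(4T) / (1+q/4)^(4T)
= 864.06 × 1.044768 / 1.029294 = 864.06 × 1.015034
F = C$877.05

C$877.05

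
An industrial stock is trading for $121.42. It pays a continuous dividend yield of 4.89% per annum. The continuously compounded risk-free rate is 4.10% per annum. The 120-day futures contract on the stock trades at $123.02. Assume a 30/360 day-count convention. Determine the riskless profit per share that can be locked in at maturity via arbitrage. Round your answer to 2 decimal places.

$1.92 per share

Fair futures: F* = S·e^(carry·T), with carry = (r − q) = 0.0410 − 0.0489 = -0.0079
F* = 121.42 · e^(-0.0079 × 120/360) = 121.42 · e^-0.002633 = 121.42 × 0.997370 = $121.1007
Market $123.02 > fair $121.1007: forward overpriced → cash-and-carry (buy spot, short the forward).
At maturity, profit = |F_mkt − F*| = |123.02 − 121.1007| = $1.92 per share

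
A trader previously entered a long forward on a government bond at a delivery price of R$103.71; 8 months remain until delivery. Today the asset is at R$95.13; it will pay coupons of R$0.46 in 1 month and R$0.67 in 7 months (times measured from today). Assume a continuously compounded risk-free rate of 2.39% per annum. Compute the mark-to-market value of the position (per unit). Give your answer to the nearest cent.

PV(remaining coupons) I = 0.46·e^(−0.0239·1/12) + 0.67·e^(−0.0239·7/12) = 1.1198
Current forward F = (S − I)·e^(rT) = (95.13 − 1.1198)·e^(0.0239·8/12) = 94.0102 × 1.016061 = 95.5201
Value (long) = (F − K)·e^(−rT) = (95.5201 − 103.71) × 0.984193 = -8.0604
Value = -R$8.06

-R$8.06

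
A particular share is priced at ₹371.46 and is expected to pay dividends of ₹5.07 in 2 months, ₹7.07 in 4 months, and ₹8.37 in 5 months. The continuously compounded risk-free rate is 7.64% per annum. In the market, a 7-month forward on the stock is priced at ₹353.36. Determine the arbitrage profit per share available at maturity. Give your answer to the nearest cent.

₹14.11 per share

PV(dividends) I = 5.07·e^(−0.0764·2/12) + 7.07·e^(−0.0764·4/12) + 8.37·e^(−0.0764·5/12) = 20.0058
Fair forward F* = (S − I)·e^(rT) = (371.46 − 20.0058)·e^0.044567 = 351.4542 × 1.045575 = 367.4717
Market ₹353.36 < fair 367.4717: forward underpriced → reverse cash-and-carry (short the stock, invest proceeds at r, pay the dividends, go long the forward).
Profit at T = |F_mkt − F*| = |353.36 − 367.4717| = ₹14.11 per share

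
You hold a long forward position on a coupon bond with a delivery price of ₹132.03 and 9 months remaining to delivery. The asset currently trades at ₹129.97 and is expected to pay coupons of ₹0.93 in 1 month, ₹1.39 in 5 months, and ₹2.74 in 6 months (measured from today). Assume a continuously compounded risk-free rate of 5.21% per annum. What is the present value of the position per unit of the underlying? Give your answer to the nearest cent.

-₹1.96

PV(remaining coupons) I = 0.93·e^(−0.0521·1/12) + 1.39·e^(−0.0521·5/12) + 2.74·e^(−0.0521·6/12) = 4.9557
Current forward F = (S − I)·e^(rT) = (129.97 − 4.9557)·e^(0.0521·9/12) = 125.0143 × 1.039848 = 129.9959
Value (long) = (F − K)·e^(−rT) = (129.9959 − 132.03) × 0.961679 = -1.9562
Value = -₹1.96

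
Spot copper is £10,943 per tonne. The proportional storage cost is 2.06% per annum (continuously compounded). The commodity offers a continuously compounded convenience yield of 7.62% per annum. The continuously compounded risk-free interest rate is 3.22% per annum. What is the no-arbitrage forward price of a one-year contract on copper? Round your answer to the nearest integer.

£10,690 per tonne

Net carry = r + u − y = 0.0322 + 0.0206 − 0.0762 = -0.0234
F = S·e^((r+u−y)T) = 10943 · e^(-0.0234 × 12/12) = 10943 · e^-0.023400
= 10943 × 0.976872 = £10,690 per tonne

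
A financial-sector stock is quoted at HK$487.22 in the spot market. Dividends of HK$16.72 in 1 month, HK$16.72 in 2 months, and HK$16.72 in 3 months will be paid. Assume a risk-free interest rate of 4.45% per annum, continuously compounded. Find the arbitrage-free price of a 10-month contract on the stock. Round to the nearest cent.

HK$453.96

PV(dividends) I = 16.72·e^(−0.0445·1/12) + 16.72·e^(−0.0445·2/12) + 16.72·e^(−0.0445·3/12)
I = 16.6581 + 16.5965 + 16.5350 = 49.7896
F = (S − I)·e^(rT) = (487.22 − 49.7896) · e^(0.0445·10/12)
= 437.4304 · e^0.037083 = 437.4304 × 1.037779 = HK$453.96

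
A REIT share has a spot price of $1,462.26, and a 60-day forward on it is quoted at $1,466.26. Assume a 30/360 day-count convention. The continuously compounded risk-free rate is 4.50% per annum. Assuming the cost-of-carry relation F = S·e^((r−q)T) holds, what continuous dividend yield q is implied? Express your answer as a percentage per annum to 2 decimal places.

From F = S·e^((r−q)T): (r − q) = ln(F/S)/T
ln(1466.26/1462.26) = ln(1.002735) = 0.002731
(r − q) = 0.002731 / (60/360) = 0.016386
q = r − ln(F/S)/T = 0.0450 − 0.016386 = 0.028614
q = 2.86%

2.86%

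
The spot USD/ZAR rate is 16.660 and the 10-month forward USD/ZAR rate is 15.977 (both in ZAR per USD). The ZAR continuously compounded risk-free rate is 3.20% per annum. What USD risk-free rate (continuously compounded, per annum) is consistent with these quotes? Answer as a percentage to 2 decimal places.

8.22%

F = S·e^((r_ZAR − r_USD)T) ⇒ r_USD = r_ZAR − ln(F/S)/T
ln(15.977/16.660) = -0.041860; /(10/12) = -0.050232
r_USD = 0.0320 + 0.050232 = 0.082232
r_USD = 8.22%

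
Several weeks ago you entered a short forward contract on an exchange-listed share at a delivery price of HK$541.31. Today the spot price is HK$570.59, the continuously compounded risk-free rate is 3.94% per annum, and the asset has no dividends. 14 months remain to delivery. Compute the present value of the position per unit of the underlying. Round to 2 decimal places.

Current fair forward for the remaining 14 months: F = S·e^(r·T), r = 0.0394
F = 570.59 · e^(0.0394 × 14/12) = 570.59 × 1.047040 = 597.4306
Value of long forward = (F − K)·e^(−rT) = (597.4306 − 541.31) · e^(−0.0394·14/12)
= 56.1206 × 0.955074 = 53.60
Short position value = −(long value) = -HK$53.60

-HK$53.60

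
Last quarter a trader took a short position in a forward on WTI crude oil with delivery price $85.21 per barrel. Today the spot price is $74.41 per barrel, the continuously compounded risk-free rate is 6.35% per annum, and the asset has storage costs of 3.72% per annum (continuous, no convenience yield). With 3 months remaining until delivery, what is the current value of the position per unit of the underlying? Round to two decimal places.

Current fair forward for the remaining 3 months: F = S·e^((r + u)·T), (r + u) = 0.0635 + 0.0372 = 0.1007
F = 74.41 · e^(0.1007 × 3/12) = 74.41 × 1.025495 = 76.3071
Value of long forward = (F − K)·e^(−rT) = (76.3071 − 85.21) · e^(−0.0635·3/12)
= -8.9029 × 0.984250 = -8.76
Short position value = −(long value) = $8.76

$8.76 per barrel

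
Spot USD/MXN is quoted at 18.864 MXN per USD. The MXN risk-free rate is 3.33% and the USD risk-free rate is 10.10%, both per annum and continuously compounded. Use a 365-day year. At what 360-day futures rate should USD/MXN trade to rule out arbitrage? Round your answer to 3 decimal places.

17.646

F = S·e^((r_MXN − r_USD)T) = 18.864 · e^((0.0333 − 0.1010) × 360/365)
= 18.864 · e^-0.066773 = 18.864 × 0.935408
F = 17.646 MXN per USD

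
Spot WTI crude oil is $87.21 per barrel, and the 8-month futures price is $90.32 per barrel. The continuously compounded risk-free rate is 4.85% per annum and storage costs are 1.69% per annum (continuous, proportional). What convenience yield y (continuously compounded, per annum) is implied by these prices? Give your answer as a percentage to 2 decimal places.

F = S·e^((r+u−y)T) ⇒ (r+u−y) = ln(F/S)/T
ln(90.32/87.21) = 0.035040; /T ⇒ 0.052560
y = r + u − ln(F/S)/T = 0.0485 + 0.0169 − 0.052560 = 0.012840
y = 1.28%

1.28%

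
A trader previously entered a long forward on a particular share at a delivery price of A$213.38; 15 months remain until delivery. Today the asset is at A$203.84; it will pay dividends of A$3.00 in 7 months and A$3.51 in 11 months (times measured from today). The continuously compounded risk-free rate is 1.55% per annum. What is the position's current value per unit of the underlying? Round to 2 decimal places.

-A$11.88

PV(remaining dividends) I = 3.00·e^(−0.0155·7/12) + 3.51·e^(−0.0155·11/12) = 6.4335
Current forward F = (S − I)·e^(rT) = (203.84 − 6.4335)·e^(0.0155·15/12) = 197.4065 × 1.019564 = 201.2686
Value (long) = (F − K)·e^(−rT) = (201.2686 − 213.38) × 0.980811 = -11.8790
Value = -A$11.88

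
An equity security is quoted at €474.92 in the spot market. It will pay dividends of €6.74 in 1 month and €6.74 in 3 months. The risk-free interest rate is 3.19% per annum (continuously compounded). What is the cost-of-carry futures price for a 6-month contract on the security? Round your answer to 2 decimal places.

€468.93

PV(dividends) I = 6.74·e^(−0.0319·1/12) + 6.74·e^(−0.0319·3/12)
I = 6.7221 + 6.6865 = 13.4086
F = (S − I)·e^(rT) = (474.92 − 13.4086) · e^(0.0319·6/12)
= 461.5114 · e^0.015950 = 461.5114 × 1.016078 = €468.93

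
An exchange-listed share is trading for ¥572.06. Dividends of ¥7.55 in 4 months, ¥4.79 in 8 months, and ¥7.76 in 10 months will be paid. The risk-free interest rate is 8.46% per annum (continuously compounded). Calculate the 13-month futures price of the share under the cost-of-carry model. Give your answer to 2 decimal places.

¥606.03

PV(dividends) I = 7.55·e^(−0.0846·4/12) + 4.79·e^(−0.0846·8/12) + 7.76·e^(−0.0846·10/12)
I = 7.3401 + 4.5273 + 7.2318 = 19.0992
F = (S − I)·e^(rT) = (572.06 − 19.0992) · e^(0.0846·13/12)
= 552.9608 · e^0.091650 = 552.9608 × 1.095981 = ¥606.03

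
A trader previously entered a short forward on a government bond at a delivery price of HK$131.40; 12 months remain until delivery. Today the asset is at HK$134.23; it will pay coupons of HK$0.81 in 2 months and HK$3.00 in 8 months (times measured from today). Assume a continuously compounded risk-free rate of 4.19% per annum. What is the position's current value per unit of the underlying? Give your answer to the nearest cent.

-HK$4.50

PV(remaining coupons) I = 0.81·e^(−0.0419·2/12) + 3.00·e^(−0.0419·8/12) = 3.7217
Current forward F = (S − I)·e^(rT) = (134.23 − 3.7217)·e^(0.0419·12/12) = 130.5083 × 1.042790 = 136.0928
Value (long) = (F − K)·e^(−rT) = (136.0928 − 131.40) × 0.958966 = 4.5002
Short position value = −(long value) = -HK$4.50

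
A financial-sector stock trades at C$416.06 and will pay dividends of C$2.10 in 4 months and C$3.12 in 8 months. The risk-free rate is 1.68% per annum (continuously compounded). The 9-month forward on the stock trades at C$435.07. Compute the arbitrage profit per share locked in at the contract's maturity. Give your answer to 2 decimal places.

C$18.97 per share

PV(dividends) I = 2.10·e^(−0.0168·4/12) + 3.12·e^(−0.0168·8/12) = 5.1735
Fair forward F* = (S − I)·e^(rT) = (416.06 − 5.1735)·e^0.012600 = 410.8865 × 1.012680 = 416.0965
Market C$435.07 > fair 416.0965: forward overpriced → cash-and-carry (borrow at r, buy the stock and collect the dividends, short the forward).
Profit at T = |F_mkt − F*| = |435.07 − 416.0965| = C$18.97 per share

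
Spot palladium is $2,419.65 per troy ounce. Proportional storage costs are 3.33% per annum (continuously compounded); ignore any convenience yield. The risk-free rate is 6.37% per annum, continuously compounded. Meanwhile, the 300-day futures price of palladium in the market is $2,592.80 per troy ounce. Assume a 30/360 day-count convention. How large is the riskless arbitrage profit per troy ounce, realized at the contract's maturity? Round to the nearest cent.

$30.56 per troy ounce

Fair futures: F* = S·e^(carry·T), with carry = (r + u) = 0.0637 + 0.0333 = 0.0970
F* = 2419.65 · e^(0.0970 × 300/360) = 2419.65 · e^0.08083333 = 2419.65 × 1.08419018 = $2623.3608
Market $2592.80 < fair $2623.3608: forward underpriced → reverse cash-and-carry (short spot, go long the forward).
At maturity, profit = |F_mkt − F*| = |2592.80 − 2623.3608| = $30.56 per troy ounce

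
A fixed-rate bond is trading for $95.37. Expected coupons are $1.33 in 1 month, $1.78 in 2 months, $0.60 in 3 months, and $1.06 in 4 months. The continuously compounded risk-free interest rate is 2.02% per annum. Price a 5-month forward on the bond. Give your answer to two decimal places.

PV(coupons) I = 1.33·e^(−0.0202·1/12) + 1.78·e^(−0.0202·2/12) + 0.60·e^(−0.0202·3/12) + 1.06·e^(−0.0202·4/12)
I = 1.3278 + 1.7740 + 0.5970 + 1.0529 = 4.7517
F = (S − I)·e^(rT) = (95.37 − 4.7517) · e^(0.0202·5/12)
= 90.6183 · e^0.008417 = 90.6183 × 1.008453 = $91.38

$91.38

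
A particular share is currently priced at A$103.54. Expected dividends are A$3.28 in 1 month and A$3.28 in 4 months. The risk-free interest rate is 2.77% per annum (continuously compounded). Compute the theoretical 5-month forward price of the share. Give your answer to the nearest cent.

A$98.14

PV(dividends) I = 3.28·e^(−0.0277·1/12) + 3.28·e^(−0.0277·4/12)
I = 3.2724 + 3.2499 = 6.5223
F = (S − I)·e^(rT) = (103.54 − 6.5223) · e^(0.0277·5/12)
= 97.0177 · e^0.011542 = 97.0177 × 1.011609 = A$98.14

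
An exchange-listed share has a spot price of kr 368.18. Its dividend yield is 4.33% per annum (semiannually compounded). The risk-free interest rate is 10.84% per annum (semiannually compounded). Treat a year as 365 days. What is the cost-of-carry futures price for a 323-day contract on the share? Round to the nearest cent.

kr 389.20

F = S · (1+r/2)^(2T) / (1+q/2)^(2T)
= 368.18 × 1.097920 / 1.038636 = 368.18 × 1.057079
F = kr 389.20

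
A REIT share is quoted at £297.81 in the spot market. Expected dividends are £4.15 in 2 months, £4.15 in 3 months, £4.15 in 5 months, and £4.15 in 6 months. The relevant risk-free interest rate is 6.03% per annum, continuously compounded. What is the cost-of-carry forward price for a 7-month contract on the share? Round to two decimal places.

£291.62

PV(dividends) I = 4.15·e^(−0.0603·2/12) + 4.15·e^(−0.0603·3/12) + 4.15·e^(−0.0603·5/12) + 4.15·e^(−0.0603·6/12)
I = 4.1085 + 4.0879 + 4.0470 + 4.0267 = 16.2701
F = (S − I)·e^(rT) = (297.81 − 16.2701) · e^(0.0603·7/12)
= 281.5399 · e^0.035175 = 281.5399 × 1.035801 = £291.62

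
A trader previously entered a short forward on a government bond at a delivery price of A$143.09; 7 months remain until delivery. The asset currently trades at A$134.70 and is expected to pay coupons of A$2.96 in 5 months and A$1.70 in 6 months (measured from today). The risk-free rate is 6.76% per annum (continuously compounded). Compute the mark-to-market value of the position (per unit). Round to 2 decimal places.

A$7.38

PV(remaining coupons) I = 2.96·e^(−0.0676·5/12) + 1.70·e^(−0.0676·6/12) = 4.5213
Current forward F = (S − I)·e^(rT) = (134.70 − 4.5213)·e^(0.0676·7/12) = 130.1787 × 1.040221 = 135.4146
Value (long) = (F − K)·e^(−rT) = (135.4146 − 143.09) × 0.961334 = -7.3786
Short position value = −(long value) = A$7.38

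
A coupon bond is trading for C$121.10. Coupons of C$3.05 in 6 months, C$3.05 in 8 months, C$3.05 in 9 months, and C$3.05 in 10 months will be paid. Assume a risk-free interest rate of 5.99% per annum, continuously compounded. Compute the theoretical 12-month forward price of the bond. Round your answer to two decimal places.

C$116.14

PV(coupons) I = 3.05·e^(−0.0599·6/12) + 3.05·e^(−0.0599·8/12) + 3.05·e^(−0.0599·9/12) + 3.05·e^(−0.0599·10/12)
I = 2.9600 + 2.9306 + 2.9160 + 2.9015 = 11.7081
F = (S − I)·e^(rT) = (121.10 − 11.7081) · e^(0.0599·12/12)
= 109.3919 · e^0.059900 = 109.3919 × 1.061730 = C$116.14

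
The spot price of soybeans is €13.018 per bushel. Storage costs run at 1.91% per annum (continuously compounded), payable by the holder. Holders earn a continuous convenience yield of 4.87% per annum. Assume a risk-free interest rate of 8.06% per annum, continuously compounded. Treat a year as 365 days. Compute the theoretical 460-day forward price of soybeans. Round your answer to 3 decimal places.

Net carry = r + u − y = 0.0806 + 0.0191 − 0.0487 = 0.0510
F = S·e^((r+u−y)T) = 13.018 · e^(0.0510 × 460/365) = 13.018 · e^0.064274
= 13.018 × 1.066385 = €13.882 per bushel

€13.882 per bushel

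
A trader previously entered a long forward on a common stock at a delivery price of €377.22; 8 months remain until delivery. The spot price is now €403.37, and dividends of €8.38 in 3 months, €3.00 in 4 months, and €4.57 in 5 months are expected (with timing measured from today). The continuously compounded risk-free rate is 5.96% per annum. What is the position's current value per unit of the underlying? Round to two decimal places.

PV(remaining dividends) I = 8.38·e^(−0.0596·3/12) + 3.00·e^(−0.0596·4/12) + 4.57·e^(−0.0596·5/12) = 15.6550
Current forward F = (S − I)·e^(rT) = (403.37 − 15.6550)·e^(0.0596·8/12) = 387.7150 × 1.040533 = 403.4303
Value (long) = (F − K)·e^(−rT) = (403.4303 − 377.22) × 0.961046 = 25.1893
Value = €25.19

€25.19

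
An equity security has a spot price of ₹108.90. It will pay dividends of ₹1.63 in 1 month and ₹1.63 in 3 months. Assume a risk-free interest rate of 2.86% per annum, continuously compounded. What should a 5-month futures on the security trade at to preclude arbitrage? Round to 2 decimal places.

₹106.92

PV(dividends) I = 1.63·e^(−0.0286·1/12) + 1.63·e^(−0.0286·3/12)
I = 1.6261 + 1.6184 = 3.2445
F = (S − I)·e^(rT) = (108.90 − 3.2445) · e^(0.0286·5/12)
= 105.6555 · e^0.011917 = 105.6555 × 1.011988 = ₹106.92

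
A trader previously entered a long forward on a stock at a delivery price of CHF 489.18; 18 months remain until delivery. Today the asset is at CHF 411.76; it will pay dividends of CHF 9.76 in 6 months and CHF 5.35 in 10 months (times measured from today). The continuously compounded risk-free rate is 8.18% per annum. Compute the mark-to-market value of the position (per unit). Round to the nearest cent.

PV(remaining dividends) I = 9.76·e^(−0.0818·6/12) + 5.35·e^(−0.0818·10/12) = 14.3663
Current forward F = (S − I)·e^(rT) = (411.76 − 14.3663)·e^(0.0818·18/12) = 397.3937 × 1.130545 = 449.2715
Value (long) = (F − K)·e^(−rT) = (449.2715 − 489.18) × 0.884529 = -35.3002
Value = -CHF 35.30

-CHF 35.30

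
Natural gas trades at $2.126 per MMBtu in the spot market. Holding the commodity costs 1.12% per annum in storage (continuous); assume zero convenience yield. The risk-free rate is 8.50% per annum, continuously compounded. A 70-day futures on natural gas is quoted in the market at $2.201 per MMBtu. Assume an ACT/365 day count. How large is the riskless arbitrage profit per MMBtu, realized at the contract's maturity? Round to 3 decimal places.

$0.035 per MMBtu

Fair futures: F* = S·e^(carry·T), with carry = (r + u) = 0.0850 + 0.0112 = 0.0962
F* = 2.126 · e^(0.0962 × 70/365) = 2.126 · e^0.018449 = 2.126 × 1.018620 = $2.1656
Market $2.201 > fair $2.1656: forward overpriced → cash-and-carry (buy spot, short the forward).
At maturity, profit = |F_mkt − F*| = |2.201 − 2.1656| = $0.035 per MMBtu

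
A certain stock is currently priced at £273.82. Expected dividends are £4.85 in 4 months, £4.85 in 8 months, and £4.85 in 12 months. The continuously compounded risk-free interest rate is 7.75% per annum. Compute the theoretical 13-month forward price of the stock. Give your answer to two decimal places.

£282.77

PV(dividends) I = 4.85·e^(−0.0775·4/12) + 4.85·e^(−0.0775·8/12) + 4.85·e^(−0.0775·12/12)
I = 4.7263 + 4.6058 + 4.4883 = 13.8204
F = (S − I)·e^(rT) = (273.82 − 13.8204) · e^(0.0775·13/12)
= 259.9996 · e^0.083958 = 259.9996 × 1.087583 = £282.77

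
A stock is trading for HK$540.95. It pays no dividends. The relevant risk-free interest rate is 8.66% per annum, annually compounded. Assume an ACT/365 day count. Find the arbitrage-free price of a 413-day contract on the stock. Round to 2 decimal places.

HK$594.25

F = S · (1+r)^T
= 540.95 × 1.098533
F = HK$594.25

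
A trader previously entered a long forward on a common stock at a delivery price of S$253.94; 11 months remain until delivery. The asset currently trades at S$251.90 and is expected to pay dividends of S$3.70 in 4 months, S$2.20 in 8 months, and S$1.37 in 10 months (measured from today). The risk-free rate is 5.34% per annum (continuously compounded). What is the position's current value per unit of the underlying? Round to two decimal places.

PV(remaining dividends) I = 3.70·e^(−0.0534·4/12) + 2.20·e^(−0.0534·8/12) + 1.37·e^(−0.0534·10/12) = 7.0682
Current forward F = (S − I)·e^(rT) = (251.90 − 7.0682)·e^(0.0534·11/12) = 244.8318 × 1.050168 = 257.1145
Value (long) = (F − K)·e^(−rT) = (257.1145 − 253.94) × 0.952229 = 3.0229
Value = S$3.02

S$3.02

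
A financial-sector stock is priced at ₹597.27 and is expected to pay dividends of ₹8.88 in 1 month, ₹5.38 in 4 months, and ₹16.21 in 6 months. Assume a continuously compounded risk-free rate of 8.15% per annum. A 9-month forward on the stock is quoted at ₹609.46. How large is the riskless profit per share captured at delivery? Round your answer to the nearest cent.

PV(dividends) I = 8.88·e^(−0.0815·1/12) + 5.38·e^(−0.0815·4/12) + 16.21·e^(−0.0815·6/12) = 29.6184
Fair forward F* = (S − I)·e^(rT) = (597.27 − 29.6184)·e^0.061125 = 567.6516 × 1.063032 = 603.4318
Market ₹609.46 > fair 603.4318: forward overpriced → cash-and-carry (borrow at r, buy the stock and collect the dividends, short the forward).
Profit at T = |F_mkt − F*| = |609.46 − 603.4318| = ₹6.03 per share

₹6.03 per share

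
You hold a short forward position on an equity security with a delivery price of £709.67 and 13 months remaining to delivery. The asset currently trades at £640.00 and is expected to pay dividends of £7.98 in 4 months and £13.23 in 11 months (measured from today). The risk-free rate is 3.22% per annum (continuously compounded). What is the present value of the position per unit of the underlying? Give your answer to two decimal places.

PV(remaining dividends) I = 7.98·e^(−0.0322·4/12) + 13.23·e^(−0.0322·11/12) = 20.7400
Current forward F = (S − I)·e^(rT) = (640.00 − 20.7400)·e^(0.0322·13/12) = 619.2600 × 1.035499 = 641.2431
Value (long) = (F − K)·e^(−rT) = (641.2431 − 709.67) × 0.965718 = -66.0811
Short position value = −(long value) = £66.08

£66.08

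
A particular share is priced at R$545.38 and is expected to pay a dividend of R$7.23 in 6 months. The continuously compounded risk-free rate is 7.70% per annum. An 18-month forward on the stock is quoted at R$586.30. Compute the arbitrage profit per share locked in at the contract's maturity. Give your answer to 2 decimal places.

R$18.04 per share

PV(dividends) I = 7.23·e^(−0.0770·6/12) = 6.9569
Fair forward F* = (S − I)·e^(rT) = (545.38 − 6.9569)·e^0.115500 = 538.4231 × 1.122435 = 604.3449
Market R$586.30 < fair 604.3449: forward underpriced → reverse cash-and-carry (short the stock, invest proceeds at r, pay the dividends, go long the forward).
Profit at T = |F_mkt − F*| = |586.30 − 604.3449| = R$18.04 per share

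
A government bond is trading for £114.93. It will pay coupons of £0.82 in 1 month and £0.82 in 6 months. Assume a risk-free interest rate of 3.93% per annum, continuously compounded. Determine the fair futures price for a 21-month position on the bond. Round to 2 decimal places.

PV(coupons) I = 0.82·e^(−0.0393·1/12) + 0.82·e^(−0.0393·6/12)
I = 0.8173 + 0.8040 = 1.6213
F = (S − I)·e^(rT) = (114.93 − 1.6213) · e^(0.0393·21/12)
= 113.3087 · e^0.068775 = 113.3087 × 1.071195 = £121.38

£121.38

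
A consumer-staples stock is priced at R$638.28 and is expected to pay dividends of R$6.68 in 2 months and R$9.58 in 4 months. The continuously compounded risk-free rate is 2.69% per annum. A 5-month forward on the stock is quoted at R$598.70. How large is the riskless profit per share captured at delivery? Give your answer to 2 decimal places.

PV(dividends) I = 6.68·e^(−0.0269·2/12) + 9.58·e^(−0.0269·4/12) = 16.1446
Fair forward F* = (S − I)·e^(rT) = (638.28 − 16.1446)·e^0.011208 = 622.1354 × 1.011271 = 629.1475
Market R$598.70 < fair 629.1475: forward underpriced → reverse cash-and-carry (short the stock, invest proceeds at r, pay the dividends, go long the forward).
Profit at T = |F_mkt − F*| = |598.70 − 629.1475| = R$30.45 per share

R$30.45 per share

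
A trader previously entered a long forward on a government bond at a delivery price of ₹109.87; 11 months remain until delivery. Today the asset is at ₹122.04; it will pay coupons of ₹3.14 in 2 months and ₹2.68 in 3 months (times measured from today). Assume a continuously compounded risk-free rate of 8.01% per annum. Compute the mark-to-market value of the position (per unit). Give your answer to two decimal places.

PV(remaining coupons) I = 3.14·e^(−0.0801·2/12) + 2.68·e^(−0.0801·3/12) = 5.7252
Current forward F = (S − I)·e^(rT) = (122.04 − 5.7252)·e^(0.0801·11/12) = 116.3148 × 1.076188 = 125.1766
Value (long) = (F − K)·e^(−rT) = (125.1766 − 109.87) × 0.929206 = 14.2230
Value = ₹14.22

₹14.22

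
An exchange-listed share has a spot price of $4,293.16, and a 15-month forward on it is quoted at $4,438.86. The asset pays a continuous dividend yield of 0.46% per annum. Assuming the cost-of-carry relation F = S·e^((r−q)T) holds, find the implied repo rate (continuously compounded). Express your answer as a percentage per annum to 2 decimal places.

From F = S·e^((r−q)T): (r − q) = ln(F/S)/T
ln(4438.86/4293.16) = ln(1.033938) = 0.033375
(r − q) = 0.033375 / (15/12) = 0.026700
r = ln(F/S)/T + q = 0.026700 + 0.0046 = 0.031300
r = 3.13%

3.13%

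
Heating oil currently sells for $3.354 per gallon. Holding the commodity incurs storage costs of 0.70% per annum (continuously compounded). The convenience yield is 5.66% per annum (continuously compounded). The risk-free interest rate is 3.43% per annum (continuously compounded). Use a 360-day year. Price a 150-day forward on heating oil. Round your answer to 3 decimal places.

Net carry = r + u − y = 0.0343 + 0.0070 − 0.0566 = -0.0153
F = S·e^((r+u−y)T) = 3.354 · e^(-0.0153 × 150/360) = 3.354 · e^-0.006375
= 3.354 × 0.993645 = $3.333 per gallon

$3.333 per gallon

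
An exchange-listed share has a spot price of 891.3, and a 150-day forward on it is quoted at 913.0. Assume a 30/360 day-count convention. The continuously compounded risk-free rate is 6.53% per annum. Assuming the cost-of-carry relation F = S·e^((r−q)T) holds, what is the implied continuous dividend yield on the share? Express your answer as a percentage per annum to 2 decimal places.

0.76%

From F = S·e^((r−q)T): (r − q) = ln(F/S)/T
ln(913.0/891.3) = ln(1.024346) = 0.024054
(r − q) = 0.024054 / (150/360) = 0.057730
q = r − ln(F/S)/T = 0.0653 − 0.057730 = 0.007570
q = 0.76%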